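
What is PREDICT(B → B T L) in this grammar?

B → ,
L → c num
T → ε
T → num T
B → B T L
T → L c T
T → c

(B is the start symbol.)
PREDICT(B → B T L) = (FIRST(RHS) \ {ε}) ∪ (FOLLOW(B) if ε ∈ FIRST(RHS), i.e. RHS ⇒* ε)
FIRST(B) = { ',' }
FIRST(B T L) = { ',' }
ε ∉ FIRST(B T L), so FOLLOW(B) is not added.
PREDICT(B → B T L) = { ',' }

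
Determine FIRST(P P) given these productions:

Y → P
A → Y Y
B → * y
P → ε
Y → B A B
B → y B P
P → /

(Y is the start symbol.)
{ '/', ε }

FIRST sets of the non-terminals involved (from the grammar, by fixed-point iteration):
  FIRST(P) = { '/', ε }

To compute FIRST(P P), process the symbols left to right:
Symbol P is a non-terminal. Add FIRST(P) \ {ε} = { '/' }
P is nullable (ε ∈ FIRST(P)), continue to the next symbol.
Symbol P is a non-terminal. Add FIRST(P) \ {ε} = { '/' }
P is nullable (ε ∈ FIRST(P)), continue to the next symbol.
All symbols are nullable, so ε is in the result.
FIRST(P P) = { '/', ε }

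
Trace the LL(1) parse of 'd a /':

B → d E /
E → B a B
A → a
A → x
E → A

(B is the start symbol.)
LL(1) parsing maintains a stack (initially the start symbol over $) and the input. At each step: if the stack top is a terminal, match it against the current input token; if it is a non-terminal N, replace it with the RHS of M[N, lookahead] (the unique production whose predict set contains the lookahead).

Stack is shown with the top on the left.

Stack    Input    Action
------------------------
B $      d a / $  output B → d E /
d E / $  d a / $  match 'd'
E / $    a / $    output E → A
A / $    a / $    output A → a
a / $    a / $    match 'a'
/ $      / $      match '/'
$        $        accept

The string is accepted.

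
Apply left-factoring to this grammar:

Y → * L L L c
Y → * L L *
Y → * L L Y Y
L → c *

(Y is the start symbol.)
Left-factoring transforms A → αβ₁ | αβ₂ into A → αA' and A' → β₁ | β₂
(α is the longest common prefix among the alternatives). Repeat until
no nonterminal has two alternatives with a common prefix.

Round 1: Y has alternatives sharing prefix '* L L'. Introduce Y': Y → * L L Y'
  Add: Y' → L c
  Add: Y' → *
  Add: Y' → Y Y

No remaining common prefixes — done.

Resulting grammar:
Y → * L L Y'
Y' → L c
Y' → *
Y' → Y Y
L → c *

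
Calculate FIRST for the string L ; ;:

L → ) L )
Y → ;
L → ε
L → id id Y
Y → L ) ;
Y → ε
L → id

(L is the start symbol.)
{ ')', ';', 'id' }

FIRST sets of the non-terminals involved (from the grammar, by fixed-point iteration):
  FIRST(L) = { ')', 'id', ε }

To compute FIRST(L ; ;), process the symbols left to right:
Symbol L is a non-terminal. Add FIRST(L) \ {ε} = { ')', 'id' }
L is nullable (ε ∈ FIRST(L)), continue to the next symbol.
Symbol ; is a terminal. Add ';' and stop.
FIRST(L ; ;) = { ')', ';', 'id' }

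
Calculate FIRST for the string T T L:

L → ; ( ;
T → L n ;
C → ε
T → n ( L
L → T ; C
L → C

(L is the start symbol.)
{ ';', 'n' }

FIRST sets of the non-terminals involved (from the grammar, by fixed-point iteration):
  FIRST(T) = { ';', 'n' }

To compute FIRST(T T L), process the symbols left to right:
Symbol T is a non-terminal. Add FIRST(T) \ {ε} = { ';', 'n' }
T is not nullable (ε ∉ FIRST(T)), so stop here.
FIRST(T T L) = { ';', 'n' }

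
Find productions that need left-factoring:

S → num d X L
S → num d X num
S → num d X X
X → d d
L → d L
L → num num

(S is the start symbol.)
Yes, S has productions with common prefix 'num d X'

Left-factoring is needed when two productions for the same non-terminal
share a common prefix on the right-hand side.

Productions for S:
  S → num d X L
  S → num d X num
  S → num d X X
Productions for L:
  L → d L
  L → num num

Found common prefix 'num d X' in productions for S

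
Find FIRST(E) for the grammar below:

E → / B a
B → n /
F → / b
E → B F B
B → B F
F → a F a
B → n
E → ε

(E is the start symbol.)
To compute FIRST(E), examine every production with E on the left-hand side, reading each right-hand side left to right until a non-nullable symbol is reached.

FIRST sets of the other non-terminals involved (by the same procedure, iterated to a fixed point):
  FIRST(B) = { 'n' }

From E → / B a:
  - '/' is a terminal: add '/' and stop
From E → B F B:
  - B is a non-terminal: add FIRST(B) \ {ε} = { 'n' }
    B is not nullable, so stop
From E → ε:
  - ε-production, so ε ∈ FIRST(E)

Collecting: FIRST(E) = { '/', 'n', ε }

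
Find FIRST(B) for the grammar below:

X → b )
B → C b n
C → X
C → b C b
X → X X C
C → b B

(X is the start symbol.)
FIRST sets of the other non-terminals involved (by the same procedure, iterated to a fixed point):
  FIRST(C) = { 'b' }

From B → C b n:
  - C is a non-terminal: add FIRST(C) \ {ε} = { 'b' }
    C is not nullable, so stop

Collecting: FIRST(B) = { 'b' }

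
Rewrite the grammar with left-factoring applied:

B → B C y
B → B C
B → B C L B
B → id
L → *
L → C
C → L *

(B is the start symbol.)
B → B C B'
B' → y
B' → ε
B' → L B
B → id
L → *
L → C
C → L *

Left-factoring transforms A → αβ₁ | αβ₂ into A → αA' and A' → β₁ | β₂
(α is the longest common prefix among the alternatives). Repeat until
no nonterminal has two alternatives with a common prefix.

Round 1: B has alternatives sharing prefix 'B C'. Introduce B': B → B C B'
  Add: B' → y
  Add: B' → ε
  Add: B' → L B

No remaining common prefixes — done.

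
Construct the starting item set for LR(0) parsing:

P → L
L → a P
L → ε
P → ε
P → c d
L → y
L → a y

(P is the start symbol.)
{ [L → . a P], [L → . a y], [L → . y], [L → .], [P → . L], [P → . c d], [P → .], [P' → . P] }

First, augment the grammar with P' → P
I₀ = CLOSURE({ [P' → . P] }):
  [P' → . P] has the dot before P: add [P → . L], [P → .], [P → . c d]
  [P → . L] has the dot before L: add [L → . a P], [L → .], [L → . y], [L → . a y]
No further items can be added.

I₀ = { [L → . a P], [L → . a y], [L → . y], [L → .], [P → . L], [P → . c d], [P → .], [P' → . P] }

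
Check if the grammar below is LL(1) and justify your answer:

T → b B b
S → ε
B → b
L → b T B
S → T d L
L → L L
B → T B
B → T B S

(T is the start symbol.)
Relevant sets:
  FIRST(T) = { 'b' }
  FIRST(L) = { 'b' }
  FOLLOW(S) = { 'b' }

For S:
  PREDICT(S → ε) = { 'b' }
  PREDICT(S → T d L) = { 'b' }
For B:
  PREDICT(B → b) = { 'b' }
  PREDICT(B → T B) = { 'b' }
  PREDICT(B → T B S) = { 'b' }
For L:
  PREDICT(L → b T B) = { 'b' }
  PREDICT(L → L L) = { 'b' }
T has a single production, so nothing to check there.

Conflict found: Predict set conflict for S: { 'b' }
The grammar is NOT LL(1).

Answer: No. Predict set conflict for S: { 'b' }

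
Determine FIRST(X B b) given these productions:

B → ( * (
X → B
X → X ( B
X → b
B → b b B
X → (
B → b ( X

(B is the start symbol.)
FIRST sets of the non-terminals involved (from the grammar, by fixed-point iteration):
  FIRST(X) = { '(', 'b' }

To compute FIRST(X B b), process the symbols left to right:
Symbol X is a non-terminal. Add FIRST(X) \ {ε} = { '(', 'b' }
X is not nullable (ε ∉ FIRST(X)), so stop here.
FIRST(X B b) = { '(', 'b' }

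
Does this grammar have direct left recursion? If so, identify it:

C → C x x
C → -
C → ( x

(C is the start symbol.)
C → C x x: LEFT RECURSIVE (starts with C)
C → -: starts with '-'
C → ( x: starts with '('

The grammar has direct left recursion on: C.

Answer: Yes, C is left-recursive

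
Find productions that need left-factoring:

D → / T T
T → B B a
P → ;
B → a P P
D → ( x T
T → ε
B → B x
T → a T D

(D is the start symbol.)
No, left-factoring is not needed

Left-factoring is needed when two productions for the same non-terminal
share a common prefix on the right-hand side.

Productions for D:
  D → / T T
  D → ( x T
Productions for T:
  T → B B a
  T → ε
  T → a T D
Productions for B:
  B → a P P
  B → B x

No common prefixes found.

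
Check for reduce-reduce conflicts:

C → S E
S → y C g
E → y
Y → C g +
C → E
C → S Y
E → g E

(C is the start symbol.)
Augment with C' → C and build the canonical LR(0) collection (I0 = CLOSURE({[C' → . C]}), then GOTO on every symbol after a dot until no new states appear). It has 15 states:
  I0: { [C → . E], [C → . S E], [C → . S Y], [C' → . C], [E → . g E], [E → . y], [S → . y C g] }  — shift
  I1: { [C' → C .] }  — accept
  I2: { [C → E .] }  — reduce
  I3: { [C → . E], [C → . S E], [C → . S Y], [C → S . E], [C → S . Y], [E → . g E], [E → . y], [S → . y C g], [Y → . C g +] }  — shift
  I4: { [E → . g E], [E → . y], [E → g . E] }  — shift
  I5: { [C → . E], [C → . S E], [C → . S Y], [E → . g E], [E → . y], [E → y .], [S → . y C g], [S → y . C g] }  — shift, reduce
  I6: { [S → y C . g] }  — shift
  I7: { [S → y C g .] }  — reduce
  I8: { [E → g E .] }  — reduce
  I9: { [E → y .] }  — reduce
  I10: { [Y → C . g +] }  — shift
  I11: { [C → E .], [C → S E .] }  — 2 reduces
  I12: { [C → S Y .] }  — reduce
  I13: { [Y → C g . +] }  — shift
  I14: { [Y → C g + .] }  — reduce

I11 contains complete items [C → E .], [C → S E .] — reduce-reduce conflict.

Answer: Yes — I11: [C → E .] vs [C → S E .]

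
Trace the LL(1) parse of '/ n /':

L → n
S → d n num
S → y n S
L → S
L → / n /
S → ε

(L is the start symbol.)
LL(1) parsing maintains a stack (initially the start symbol over $) and the input. At each step: if the stack top is a terminal, match it against the current input token; if it is a non-terminal N, replace it with the RHS of M[N, lookahead] (the unique production whose predict set contains the lookahead).

Stack is shown with the top on the left.

Stack    Input    Action
------------------------
L $      / n / $  output L → / n /
/ n / $  / n / $  match '/'
n / $    n / $    match 'n'
/ $      / $      match '/'
$        $        accept

The string is accepted.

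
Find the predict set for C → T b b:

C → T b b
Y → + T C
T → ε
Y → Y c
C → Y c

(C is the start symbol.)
{ 'b' }

PREDICT(C → T b b) = (FIRST(RHS) \ {ε}) ∪ (FOLLOW(C) if ε ∈ FIRST(RHS), i.e. RHS ⇒* ε)
FIRST(T) = { ε }
FIRST(T b b) = { 'b' }
ε ∉ FIRST(T b b), so FOLLOW(C) is not added.
PREDICT(C → T b b) = { 'b' }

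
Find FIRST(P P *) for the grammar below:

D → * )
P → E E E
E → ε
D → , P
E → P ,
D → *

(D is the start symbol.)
{ '*', ',' }

FIRST sets of the non-terminals involved (from the grammar, by fixed-point iteration):
  FIRST(P) = { ',', ε }

To compute FIRST(P P *), process the symbols left to right:
Symbol P is a non-terminal. Add FIRST(P) \ {ε} = { ',' }
P is nullable (ε ∈ FIRST(P)), continue to the next symbol.
Symbol P is a non-terminal. Add FIRST(P) \ {ε} = { ',' }
P is nullable (ε ∈ FIRST(P)), continue to the next symbol.
Symbol * is a terminal. Add '*' and stop.
FIRST(P P *) = { '*', ',' }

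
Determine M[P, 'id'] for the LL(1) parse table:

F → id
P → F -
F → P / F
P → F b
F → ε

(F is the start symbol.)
To find M[P, 'id'], we find productions for P where 'id' is in the predict set (PREDICT(N → α) = (FIRST(α) \ {ε}) ∪ (FOLLOW(N) if α ⇒* ε)).

Relevant sets:
  FIRST(F) = { '-', 'b', 'id', ε }

P → F -: PREDICT = { '-', 'b', 'id' }
  'id' is in predict set, so this production goes in M[P, 'id']
P → F b: PREDICT = { '-', 'b', 'id' }
  'id' is in predict set, so this production goes in M[P, 'id']

M[P, 'id'] = P → F -, P → F b  (a multiply-defined cell — the grammar is not LL(1))

Answer: P → F -, P → F b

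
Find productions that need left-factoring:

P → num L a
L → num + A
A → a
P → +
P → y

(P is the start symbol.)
No, left-factoring is not needed

Left-factoring is needed when two productions for the same non-terminal
share a common prefix on the right-hand side.

Productions for P:
  P → num L a
  P → +
  P → y

No common prefixes found.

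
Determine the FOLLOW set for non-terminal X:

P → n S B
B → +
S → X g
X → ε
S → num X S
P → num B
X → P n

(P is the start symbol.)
To compute FOLLOW(X), find every occurrence of X on a right-hand side N → α X β: add FIRST(β) \ {ε}, and if β is empty or nullable also add FOLLOW(N). Iterate to a fixed point.

In S → X g: X is followed by g, add FIRST(g) \ {ε} = { 'g' }
In S → num X S: X is followed by S, add FIRST(S) \ {ε} = { 'g', 'n', 'num' }

Taking the union: FOLLOW(X) = { 'g', 'n', 'num' }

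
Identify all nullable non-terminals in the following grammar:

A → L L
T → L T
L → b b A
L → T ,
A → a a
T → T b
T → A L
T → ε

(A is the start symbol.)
A non-terminal is nullable if it can derive ε (the empty string): either it has an ε-production, or it has a production whose right-hand side consists entirely of nullable non-terminals.

ε-productions: T → ε
So T is immediately nullable.
No further non-terminal can be added: every production for the remaining non-terminals contains a terminal or a non-nullable non-terminal.
Nullable = { 'T' }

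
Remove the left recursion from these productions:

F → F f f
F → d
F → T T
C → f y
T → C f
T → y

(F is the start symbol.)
F → d F'
F → T T F'
F' → f f F'
F' → ε
C → f y
T → C f
T → y

F is directly left-recursive. The standard transformation for
  A → A α₁ | ... | A α_m | β₁ | ... | β_n
is
  A  → β₁ A' | ... | β_n A'
  A' → α₁ A' | ... | α_m A' | ε

F → d becomes F → d F'
F → T T becomes F → T T F'
F → F f f becomes F' → f f F'
Add F' → ε

Productions for other non-terminals are unchanged:
  C → f y
  T → C f
  T → y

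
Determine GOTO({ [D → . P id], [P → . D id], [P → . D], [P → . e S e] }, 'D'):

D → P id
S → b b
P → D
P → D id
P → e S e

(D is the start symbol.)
GOTO(I, 'D') = CLOSURE({ [A → αX.β] : [A → α.Xβ] ∈ I, X = 'D' })

Items with dot before 'D', with the dot advanced:
  [P → . D] → [P → D .]
  [P → . D id] → [P → D . id]
Closure adds nothing (no advanced item has the dot before a non-terminal).

GOTO = { [P → D . id], [P → D .] }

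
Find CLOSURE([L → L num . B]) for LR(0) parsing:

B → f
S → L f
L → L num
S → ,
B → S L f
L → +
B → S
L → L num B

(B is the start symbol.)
{ [B → . S L f], [B → . S], [B → . f], [L → . +], [L → . L num B], [L → . L num], [L → L num . B], [S → . ,], [S → . L f] }

Start with: [L → L num . B]
  [L → L num . B] has the dot before B: add [B → . f], [B → . S L f], [B → . S]
  [B → . S L f] has the dot before S: add [S → . L f], [S → . ,]
  [S → . L f] has the dot before L: add [L → . L num], [L → . +], [L → . L num B]
No further items can be added.

CLOSURE = { [B → . S L f], [B → . S], [B → . f], [L → . +], [L → . L num B], [L → . L num], [L → L num . B], [S → . ,], [S → . L f] }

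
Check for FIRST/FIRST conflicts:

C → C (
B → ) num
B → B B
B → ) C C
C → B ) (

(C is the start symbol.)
FIRST sets of the non-terminals at (or reachable through a nullable prefix from) the front of some alternative:
  FIRST(C) = { ')' }
  FIRST(B) = { ')' }

Productions for C:
  C → C (: FIRST = { ')' }
  C → B ) (: FIRST = { ')' }
Productions for B:
  B → ) num: FIRST = { ')' }
  B → B B: FIRST = { ')' }
  B → ) C C: FIRST = { ')' }

Conflict for C: C → C ( and C → B ) (
  Overlap: { ')' }
Conflict for B: B → ) num and B → B B
  Overlap: { ')' }
Conflict for B: B → ) num and B → ) C C
  Overlap: { ')' }
Conflict for B: B → B B and B → ) C C
  Overlap: { ')' }

Answer: Yes. C → C '(' / C → B ')' '(' on { ')' }; B → ')' num / B → B B on { ')' }; B → ')' num / B → ')' C C on { ')' }; B → B B / B → ')' C C on { ')' }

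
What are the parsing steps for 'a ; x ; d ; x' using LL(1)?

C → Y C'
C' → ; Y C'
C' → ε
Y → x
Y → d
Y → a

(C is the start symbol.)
Stack is shown with the top on the left.

Stack     Input            Action
---------------------------------
C $       a ; x ; d ; x $  output C → Y C'
Y C' $    a ; x ; d ; x $  output Y → a
a C' $    a ; x ; d ; x $  match 'a'
C' $      ; x ; d ; x $    output C' → ; Y C'
; Y C' $  ; x ; d ; x $    match ';'
Y C' $    x ; d ; x $      output Y → x
x C' $    x ; d ; x $      match 'x'
C' $      ; d ; x $        output C' → ; Y C'
; Y C' $  ; d ; x $        match ';'
Y C' $    d ; x $          output Y → d
d C' $    d ; x $          match 'd'
C' $      ; x $            output C' → ; Y C'
; Y C' $  ; x $            match ';'
Y C' $    x $              output Y → x
x C' $    x $              match 'x'
C' $      $                output C' → ε
$         $                accept

The string is accepted.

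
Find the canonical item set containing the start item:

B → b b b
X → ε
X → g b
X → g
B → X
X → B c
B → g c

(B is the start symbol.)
{ [B → . X], [B → . b b b], [B → . g c], [B' → . B], [X → . B c], [X → . g b], [X → . g], [X → .] }

First, augment the grammar with B' → B
I₀ = CLOSURE({ [B' → . B] }):
  [B' → . B] has the dot before B: add [B → . b b b], [B → . X], [B → . g c]
  [B → . X] has the dot before X: add [X → .], [X → . g b], [X → . g], [X → . B c]
No further items can be added.

I₀ = { [B → . X], [B → . b b b], [B → . g c], [B' → . B], [X → . B c], [X → . g b], [X → . g], [X → .] }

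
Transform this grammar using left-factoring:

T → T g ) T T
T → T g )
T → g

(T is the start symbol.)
T → T g ) T'
T' → T T
T' → ε
T → g

Left-factoring transforms A → αβ₁ | αβ₂ into A → αA' and A' → β₁ | β₂
(α is the longest common prefix among the alternatives). Repeat until
no nonterminal has two alternatives with a common prefix.

Round 1: T has alternatives sharing prefix 'T g )'. Introduce T': T → T g ) T'
  Add: T' → T T
  Add: T' → ε

No remaining common prefixes — done.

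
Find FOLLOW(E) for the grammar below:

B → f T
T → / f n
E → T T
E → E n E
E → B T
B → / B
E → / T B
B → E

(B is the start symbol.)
In E → E n E: E is followed by n E, add FIRST(n E) \ {ε} = { 'n' }
In E → E n E: E is at the end; this adds FOLLOW(E) to itself — nothing new
In B → E: E is at the end, add FOLLOW(B)

The FOLLOW sets referred to above (computed the same way, to a fixed point):
  FOLLOW(B) = { $, '/', 'n' }

Taking the union: FOLLOW(E) = { $, '/', 'n' }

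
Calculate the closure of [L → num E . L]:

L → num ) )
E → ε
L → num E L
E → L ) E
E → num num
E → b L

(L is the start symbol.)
{ [L → . num ) )], [L → . num E L], [L → num E . L] }

To compute CLOSURE, for each item [A → α.Bβ] where B is a non-terminal, add [B → .γ] for all productions B → γ; repeat for the newly added items until nothing changes.

Start with: [L → num E . L]
  [L → num E . L] has the dot before L: add [L → . num ) )], [L → . num E L]
No further items can be added.

CLOSURE = { [L → . num ) )], [L → . num E L], [L → num E . L] }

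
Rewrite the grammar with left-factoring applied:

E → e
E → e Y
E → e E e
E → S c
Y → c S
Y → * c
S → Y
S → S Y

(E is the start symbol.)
E → e E'
E' → ε
E' → Y
E' → E e
E → S c
Y → c S
Y → * c
S → Y
S → S Y

Left-factoring transforms A → αβ₁ | αβ₂ into A → αA' and A' → β₁ | β₂
(α is the longest common prefix among the alternatives). Repeat until
no nonterminal has two alternatives with a common prefix.

Round 1: E has alternatives sharing prefix 'e'. Introduce E': E → e E'
  Add: E' → ε
  Add: E' → Y
  Add: E' → E e

No remaining common prefixes — done.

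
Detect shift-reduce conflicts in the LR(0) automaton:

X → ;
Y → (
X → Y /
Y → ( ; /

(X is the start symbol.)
Yes — I1: [Y → ( .] vs [Y → ( . ; /]

Augment with X' → X and build the canonical LR(0) collection (I0 = CLOSURE({[X' → . X]}), then GOTO on every symbol after a dot until no new states appear). It has 8 states:
  I0: { [X → . ;], [X → . Y /], [X' → . X], [Y → . ( ; /], [Y → . (] }  — shift
  I1: { [Y → ( . ; /], [Y → ( .] }  — shift, reduce
  I2: { [X → ; .] }  — reduce
  I3: { [X' → X .] }  — accept
  I4: { [X → Y . /] }  — shift
  I5: { [X → Y / .] }  — reduce
  I6: { [Y → ( ; . /] }  — shift
  I7: { [Y → ( ; / .] }  — reduce

I1 contains reduce item [Y → ( .] and shift item [Y → ( . ; /] — shift-reduce conflict.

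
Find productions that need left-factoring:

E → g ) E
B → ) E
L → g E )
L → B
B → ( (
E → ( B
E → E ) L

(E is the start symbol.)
No, left-factoring is not needed

Left-factoring is needed when two productions for the same non-terminal
share a common prefix on the right-hand side.

Productions for E:
  E → g ) E
  E → ( B
  E → E ) L
Productions for B:
  B → ) E
  B → ( (
Productions for L:
  L → g E )
  L → B

No common prefixes found.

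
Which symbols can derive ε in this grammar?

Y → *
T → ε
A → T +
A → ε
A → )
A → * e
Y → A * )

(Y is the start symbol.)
ε-productions: T → ε, A → ε
So T, A are immediately nullable.
No further non-terminal can be added: every production for the remaining non-terminals contains a terminal or a non-nullable non-terminal.
Nullable = { 'A', 'T' }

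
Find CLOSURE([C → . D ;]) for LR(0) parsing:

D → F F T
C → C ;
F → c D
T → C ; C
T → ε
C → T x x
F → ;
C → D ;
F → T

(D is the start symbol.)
To compute CLOSURE, for each item [A → α.Bβ] where B is a non-terminal, add [B → .γ] for all productions B → γ; repeat for the newly added items until nothing changes.

Start with: [C → . D ;]
  [C → . D ;] has the dot before D: add [D → . F F T]
  [D → . F F T] has the dot before F: add [F → . c D], [F → . ;], [F → . T]
  [F → . T] has the dot before T: add [T → . C ; C], [T → .]
  [T → . C ; C] has the dot before C: add [C → . C ;], [C → . T x x]
No further items can be added.

CLOSURE = { [C → . C ;], [C → . D ;], [C → . T x x], [D → . F F T], [F → . ;], [F → . T], [F → . c D], [T → . C ; C], [T → .] }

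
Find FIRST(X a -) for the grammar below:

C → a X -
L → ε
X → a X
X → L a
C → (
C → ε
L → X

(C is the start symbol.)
{ 'a' }

FIRST sets of the non-terminals involved (from the grammar, by fixed-point iteration):
  FIRST(X) = { 'a' }

To compute FIRST(X a -), process the symbols left to right:
Symbol X is a non-terminal. Add FIRST(X) \ {ε} = { 'a' }
X is not nullable (ε ∉ FIRST(X)), so stop here.
FIRST(X a -) = { 'a' }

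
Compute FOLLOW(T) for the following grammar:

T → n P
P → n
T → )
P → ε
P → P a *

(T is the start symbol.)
T is the start symbol, so $ ∈ FOLLOW(T).
T does not occur on any right-hand side.

Taking the union: FOLLOW(T) = { $ }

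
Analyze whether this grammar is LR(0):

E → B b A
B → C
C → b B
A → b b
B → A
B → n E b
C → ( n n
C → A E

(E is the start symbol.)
No. Shift-reduce conflict between [B → A .] and [A → . b b]

A grammar is LR(0) if no state in the canonical LR(0) collection has:
  - both a shift item (dot before a terminal) and a complete item (shift-reduce conflict), or
  - two or more complete items (reduce-reduce conflict; the accept item [E' → E .] counts as a complete item here).

Augment with E' → E and build the canonical LR(0) collection (I0 = CLOSURE({[E' → . E]}), then GOTO on every symbol after a dot until no new states appear). It has 19 states:
  I0: { [A → . b b], [B → . A], [B → . C], [B → . n E b], [C → . ( n n], [C → . A E], [C → . b B], [E → . B b A], [E' → . E] }  — shift
  I1: { [C → ( . n n] }  — shift
  I2: { [A → . b b], [B → . A], [B → . C], [B → . n E b], [B → A .], [C → . ( n n], [C → . A E], [C → . b B], [C → A . E], [E → . B b A] }  — shift, reduce
  I3: { [E → B . b A] }  — shift
  I4: { [B → C .] }  — reduce
  I5: { [E' → E .] }  — accept
  I6: { [A → . b b], [A → b . b], [B → . A], [B → . C], [B → . n E b], [C → . ( n n], [C → . A E], [C → . b B], [C → b . B] }  — shift
  I7: { [A → . b b], [B → . A], [B → . C], [B → . n E b], [B → n . E b], [C → . ( n n], [C → . A E], [C → . b B], [E → . B b A] }  — shift
  I8: { [B → n E . b] }  — shift
  I9: { [B → n E b .] }  — reduce
  I10: { [C → b B .] }  — reduce
  I11: { [A → . b b], [A → b . b], [A → b b .], [B → . A], [B → . C], [B → . n E b], [C → . ( n n], [C → . A E], [C → . b B], [C → b . B] }  — shift, reduce
  I12: { [A → . b b], [E → B b . A] }  — shift
  I13: { [E → B b A .] }  — reduce
  I14: { [A → b . b] }  — shift
  I15: { [A → b b .] }  — reduce
  I16: { [C → A E .] }  — reduce
  I17: { [C → ( n . n] }  — shift
  I18: { [C → ( n n .] }  — reduce

Conflict in state I2:
  Shift-reduce conflict between [B → A .] and [A → . b b]
So the grammar is NOT LR(0).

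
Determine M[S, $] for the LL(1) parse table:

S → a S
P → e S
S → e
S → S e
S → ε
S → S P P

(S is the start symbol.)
To find M[S, $], we find productions for S where $ is in the predict set (PREDICT(N → α) = (FIRST(α) \ {ε}) ∪ (FOLLOW(N) if α ⇒* ε)).

Relevant sets:
  FIRST(S) = { 'a', 'e', ε }
  FIRST(P) = { 'e' }
  FOLLOW(S) = { $, 'e' }

S → a S: PREDICT = { 'a' }
S → e: PREDICT = { 'e' }
S → S e: PREDICT = { 'a', 'e' }
S → ε: PREDICT = { $, 'e' }
  $ is in predict set, so this production goes in M[S, $]
S → S P P: PREDICT = { 'a', 'e' }

M[S, $] = S → ε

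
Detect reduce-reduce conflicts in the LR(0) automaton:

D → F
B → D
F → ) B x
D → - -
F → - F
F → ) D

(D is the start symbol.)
A reduce-reduce conflict occurs when an LR(0) state has two complete items [A → α .] and [B → β .] — both call for a reduction, and with no lookahead the parser cannot choose between them.

Augment with D' → D and build the canonical LR(0) collection (I0 = CLOSURE({[D' → . D]}), then GOTO on every symbol after a dot until no new states appear). It has 11 states:
  I0: { [D → . - -], [D → . F], [D' → . D], [F → . ) B x], [F → . ) D], [F → . - F] }  — shift
  I1: { [B → . D], [D → . - -], [D → . F], [F → ) . B x], [F → ) . D], [F → . ) B x], [F → . ) D], [F → . - F] }  — shift
  I2: { [D → - . -], [F → - . F], [F → . ) B x], [F → . ) D], [F → . - F] }  — shift
  I3: { [D' → D .] }  — accept
  I4: { [D → F .] }  — reduce
  I5: { [D → - - .], [F → - . F], [F → . ) B x], [F → . ) D], [F → . - F] }  — shift, reduce
  I6: { [F → - F .] }  — reduce
  I7: { [F → - . F], [F → . ) B x], [F → . ) D], [F → . - F] }  — shift
  I8: { [F → ) B . x] }  — shift
  I9: { [B → D .], [F → ) D .] }  — 2 reduces
  I10: { [F → ) B x .] }  — reduce

I9 contains complete items [B → D .], [F → ) D .] — reduce-reduce conflict.

Answer: Yes — I9: [B → D .] vs [F → ) D .]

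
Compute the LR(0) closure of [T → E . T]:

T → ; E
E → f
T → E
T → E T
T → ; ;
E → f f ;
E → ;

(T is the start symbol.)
To compute CLOSURE, for each item [A → α.Bβ] where B is a non-terminal, add [B → .γ] for all productions B → γ; repeat for the newly added items until nothing changes.

Start with: [T → E . T]
  [T → E . T] has the dot before T: add [T → . ; E], [T → . E], [T → . E T], [T → . ; ;]
  [T → . E] has the dot before E: add [E → . f], [E → . f f ;], [E → . ;]
No further items can be added.

CLOSURE = { [E → . ;], [E → . f f ;], [E → . f], [T → . ; ;], [T → . ; E], [T → . E T], [T → . E], [T → E . T] }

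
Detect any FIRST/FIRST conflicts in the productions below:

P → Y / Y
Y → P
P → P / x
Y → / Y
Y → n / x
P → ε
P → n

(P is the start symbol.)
Yes. P → Y '/' Y / P → P '/' x on { '/', 'n' }; P → Y '/' Y / P → n on { 'n' }; P → P '/' x / P → n on { 'n' }; Y → P / Y → '/' Y on { '/' }; Y → P / Y → n '/' x on { 'n' }

A FIRST/FIRST conflict occurs when two productions N → α and N → β for the same non-terminal have FIRST(α) ∩ FIRST(β) ≠ ∅ (with ε ∈ FIRST of a nullable right-hand side, so two nullable alternatives also conflict).

FIRST sets of the non-terminals at (or reachable through a nullable prefix from) the front of some alternative:
  FIRST(Y) = { '/', 'n', ε }
  FIRST(P) = { '/', 'n', ε }

Productions for P:
  P → Y / Y: FIRST = { '/', 'n' }
  P → P / x: FIRST = { '/', 'n' }
  P → ε: FIRST = { ε }
  P → n: FIRST = { 'n' }
Productions for Y:
  Y → P: FIRST = { '/', 'n', ε }
  Y → / Y: FIRST = { '/' }
  Y → n / x: FIRST = { 'n' }

Conflict for P: P → Y / Y and P → P / x
  Overlap: { '/', 'n' }
Conflict for P: P → Y / Y and P → n
  Overlap: { 'n' }
Conflict for P: P → P / x and P → n
  Overlap: { 'n' }
Conflict for Y: Y → P and Y → / Y
  Overlap: { '/' }
Conflict for Y: Y → P and Y → n / x
  Overlap: { 'n' }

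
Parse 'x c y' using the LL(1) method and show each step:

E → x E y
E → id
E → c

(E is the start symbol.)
LL(1) parsing maintains a stack (initially the start symbol over $) and the input. At each step: if the stack top is a terminal, match it against the current input token; if it is a non-terminal N, replace it with the RHS of M[N, lookahead] (the unique production whose predict set contains the lookahead).

Stack is shown with the top on the left.

Stack    Input    Action
------------------------
E $      x c y $  output E → x E y
x E y $  x c y $  match 'x'
E y $    c y $    output E → c
c y $    c y $    match 'c'
y $      y $      match 'y'
$        $        accept

The string is accepted.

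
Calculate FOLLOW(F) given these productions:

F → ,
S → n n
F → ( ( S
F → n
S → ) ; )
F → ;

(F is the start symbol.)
To compute FOLLOW(F), find every occurrence of F on a right-hand side N → α F β: add FIRST(β) \ {ε}, and if β is empty or nullable also add FOLLOW(N). Iterate to a fixed point.

F is the start symbol, so $ ∈ FOLLOW(F).
F does not occur on any right-hand side.

Taking the union: FOLLOW(F) = { $ }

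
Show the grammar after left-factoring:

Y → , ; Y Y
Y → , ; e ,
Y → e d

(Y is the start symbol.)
Y → , ; Y'
Y' → Y Y
Y' → e ,
Y → e d

Left-factoring transforms A → αβ₁ | αβ₂ into A → αA' and A' → β₁ | β₂
(α is the longest common prefix among the alternatives). Repeat until
no nonterminal has two alternatives with a common prefix.

Round 1: Y has alternatives sharing prefix ', ;'. Introduce Y': Y → , ; Y'
  Add: Y' → Y Y
  Add: Y' → e ,

No remaining common prefixes — done.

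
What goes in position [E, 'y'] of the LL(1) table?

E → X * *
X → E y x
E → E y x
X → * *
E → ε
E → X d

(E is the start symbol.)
E → X * *, E → E y x, E → ε, E → X d

To find M[E, 'y'], we find productions for E where 'y' is in the predict set (PREDICT(N → α) = (FIRST(α) \ {ε}) ∪ (FOLLOW(N) if α ⇒* ε)).

Relevant sets:
  FIRST(X) = { '*', 'y' }
  FIRST(E) = { '*', 'y', ε }
  FOLLOW(E) = { $, 'y' }

E → X * *: PREDICT = { '*', 'y' }
  'y' is in predict set, so this production goes in M[E, 'y']
E → E y x: PREDICT = { '*', 'y' }
  'y' is in predict set, so this production goes in M[E, 'y']
E → ε: PREDICT = { $, 'y' }
  'y' is in predict set, so this production goes in M[E, 'y']
E → X d: PREDICT = { '*', 'y' }
  'y' is in predict set, so this production goes in M[E, 'y']

M[E, 'y'] = E → X * *, E → E y x, E → ε, E → X d  (a multiply-defined cell — the grammar is not LL(1))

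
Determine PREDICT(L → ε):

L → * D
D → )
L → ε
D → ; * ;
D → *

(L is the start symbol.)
{ $ }

PREDICT(L → ε) = (FIRST(RHS) \ {ε}) ∪ (FOLLOW(L) if ε ∈ FIRST(RHS), i.e. RHS ⇒* ε)
The right-hand side is ε (FIRST(ε) = { ε }), so the predict set is FOLLOW(L) = { $ }
PREDICT(L → ε) = { $ }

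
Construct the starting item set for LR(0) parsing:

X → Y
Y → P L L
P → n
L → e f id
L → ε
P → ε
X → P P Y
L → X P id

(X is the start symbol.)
{ [P → . n], [P → .], [X → . P P Y], [X → . Y], [X' → . X], [Y → . P L L] }

First, augment the grammar with X' → X
I₀ = CLOSURE({ [X' → . X] }):
  [X' → . X] has the dot before X: add [X → . Y], [X → . P P Y]
  [X → . Y] has the dot before Y: add [Y → . P L L]
  [X → . P P Y] has the dot before P: add [P → . n], [P → .]
No further items can be added.

I₀ = { [P → . n], [P → .], [X → . P P Y], [X → . Y], [X' → . X], [Y → . P L L] }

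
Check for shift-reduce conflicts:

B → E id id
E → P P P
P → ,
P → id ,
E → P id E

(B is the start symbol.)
A shift-reduce conflict occurs when an LR(0) state has both:
  - a complete (reduce) item [A → α .] (dot at the end), and
  - a shift item [B → β . c γ] (dot before a terminal).

Augment with B' → B and build the canonical LR(0) collection (I0 = CLOSURE({[B' → . B]}), then GOTO on every symbol after a dot until no new states appear). It has 14 states:
  I0: { [B → . E id id], [B' → . B], [E → . P P P], [E → . P id E], [P → . ,], [P → . id ,] }  — shift
  I1: { [P → , .] }  — reduce
  I2: { [B' → B .] }  — accept
  I3: { [B → E . id id] }  — shift
  I4: { [E → P . P P], [E → P . id E], [P → . ,], [P → . id ,] }  — shift
  I5: { [P → id . ,] }  — shift
  I6: { [P → id , .] }  — reduce
  I7: { [E → P P . P], [P → . ,], [P → . id ,] }  — shift
  I8: { [E → . P P P], [E → . P id E], [E → P id . E], [P → . ,], [P → . id ,], [P → id . ,] }  — shift
  I9: { [P → , .], [P → id , .] }  — 2 reduces
  I10: { [E → P id E .] }  — reduce
  I11: { [E → P P P .] }  — reduce
  I12: { [B → E id . id] }  — shift
  I13: { [B → E id id .] }  — reduce

No state contains both a complete item and a shift item.

Answer: No shift-reduce conflicts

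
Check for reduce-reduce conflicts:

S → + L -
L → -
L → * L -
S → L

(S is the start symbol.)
Augment with S' → S and build the canonical LR(0) collection (I0 = CLOSURE({[S' → . S]}), then GOTO on every symbol after a dot until no new states appear). It has 10 states:
  I0: { [L → . * L -], [L → . -], [S → . + L -], [S → . L], [S' → . S] }  — shift
  I1: { [L → * . L -], [L → . * L -], [L → . -] }  — shift
  I2: { [L → . * L -], [L → . -], [S → + . L -] }  — shift
  I3: { [L → - .] }  — reduce
  I4: { [S → L .] }  — reduce
  I5: { [S' → S .] }  — accept
  I6: { [S → + L . -] }  — shift
  I7: { [S → + L - .] }  — reduce
  I8: { [L → * L . -] }  — shift
  I9: { [L → * L - .] }  — reduce

No state contains more than one complete item.

Answer: No reduce-reduce conflicts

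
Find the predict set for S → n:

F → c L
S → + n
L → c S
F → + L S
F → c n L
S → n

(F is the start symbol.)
PREDICT(S → n) = (FIRST(RHS) \ {ε}) ∪ (FOLLOW(S) if ε ∈ FIRST(RHS), i.e. RHS ⇒* ε)
FIRST(n) = { 'n' }
ε ∉ FIRST(n), so FOLLOW(S) is not added.
PREDICT(S → n) = { 'n' }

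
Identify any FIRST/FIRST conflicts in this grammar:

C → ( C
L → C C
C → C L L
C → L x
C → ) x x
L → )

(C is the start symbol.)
FIRST sets of the non-terminals at (or reachable through a nullable prefix from) the front of some alternative:
  FIRST(C) = { '(', ')' }
  FIRST(L) = { '(', ')' }

Productions for C:
  C → ( C: FIRST = { '(' }
  C → C L L: FIRST = { '(', ')' }
  C → L x: FIRST = { '(', ')' }
  C → ) x x: FIRST = { ')' }
Productions for L:
  L → C C: FIRST = { '(', ')' }
  L → ): FIRST = { ')' }

Conflict for C: C → ( C and C → C L L
  Overlap: { '(' }
Conflict for C: C → ( C and C → L x
  Overlap: { '(' }
Conflict for C: C → C L L and C → L x
  Overlap: { '(', ')' }
Conflict for C: C → C L L and C → ) x x
  Overlap: { ')' }
Conflict for C: C → L x and C → ) x x
  Overlap: { ')' }
Conflict for L: L → C C and L → )
  Overlap: { ')' }

Answer: Yes. C → '(' C / C → C L L on { '(' }; C → '(' C / C → L x on { '(' }; C → C L L / C → L x on { '(', ')' }; C → C L L / C → ')' x x on { ')' }; C → L x / C → ')' x x on { ')' }; L → C C / L → ')' on { ')' }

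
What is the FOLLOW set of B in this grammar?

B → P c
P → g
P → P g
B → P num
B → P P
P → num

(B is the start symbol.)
To compute FOLLOW(B), find every occurrence of B on a right-hand side N → α B β: add FIRST(β) \ {ε}, and if β is empty or nullable also add FOLLOW(N). Iterate to a fixed point.

B is the start symbol, so $ ∈ FOLLOW(B).
B does not occur on any right-hand side.

Taking the union: FOLLOW(B) = { $ }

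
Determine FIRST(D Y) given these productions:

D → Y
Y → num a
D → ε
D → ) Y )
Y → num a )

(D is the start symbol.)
{ ')', 'num' }

FIRST sets of the non-terminals involved (from the grammar, by fixed-point iteration):
  FIRST(D) = { ')', 'num', ε }
  FIRST(Y) = { 'num' }

To compute FIRST(D Y), process the symbols left to right:
Symbol D is a non-terminal. Add FIRST(D) \ {ε} = { ')', 'num' }
D is nullable (ε ∈ FIRST(D)), continue to the next symbol.
Symbol Y is a non-terminal. Add FIRST(Y) \ {ε} = { 'num' }
Y is not nullable (ε ∉ FIRST(Y)), so stop here.
FIRST(D Y) = { ')', 'num' }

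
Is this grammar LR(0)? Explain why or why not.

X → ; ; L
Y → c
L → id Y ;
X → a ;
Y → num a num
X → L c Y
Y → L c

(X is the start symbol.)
Yes, the grammar is LR(0)

Augment with X' → X and build the canonical LR(0) collection (I0 = CLOSURE({[X' → . X]}), then GOTO on every symbol after a dot until no new states appear). It has 19 states:
  I0: { [L → . id Y ;], [X → . ; ; L], [X → . L c Y], [X → . a ;], [X' → . X] }  — shift
  I1: { [X → ; . ; L] }  — shift
  I2: { [X → L . c Y] }  — shift
  I3: { [X' → X .] }  — accept
  I4: { [X → a . ;] }  — shift
  I5: { [L → . id Y ;], [L → id . Y ;], [Y → . L c], [Y → . c], [Y → . num a num] }  — shift
  I6: { [Y → L . c] }  — shift
  I7: { [L → id Y . ;] }  — shift
  I8: { [Y → c .] }  — reduce
  I9: { [Y → num . a num] }  — shift
  I10: { [Y → num a . num] }  — shift
  I11: { [Y → num a num .] }  — reduce
  I12: { [L → id Y ; .] }  — reduce
  I13: { [Y → L c .] }  — reduce
  I14: { [X → a ; .] }  — reduce
  I15: { [L → . id Y ;], [X → L c . Y], [Y → . L c], [Y → . c], [Y → . num a num] }  — shift
  I16: { [X → L c Y .] }  — reduce
  I17: { [L → . id Y ;], [X → ; ; . L] }  — shift
  I18: { [X → ; ; L .] }  — reduce

Every state is either a pure shift/goto state or contains exactly one complete item and nothing to shift — no conflicts. The grammar is LR(0).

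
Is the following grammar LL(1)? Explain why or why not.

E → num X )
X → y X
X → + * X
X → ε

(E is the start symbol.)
Yes, the grammar is LL(1).

Relevant sets:
  FOLLOW(X) = { ')' }

For X:
  PREDICT(X → y X) = { 'y' }
  PREDICT(X → '+' '*' X) = { '+' }
  PREDICT(X → ε) = { ')' }
E has a single production, so nothing to check there.

All predict sets are disjoint. The grammar IS LL(1).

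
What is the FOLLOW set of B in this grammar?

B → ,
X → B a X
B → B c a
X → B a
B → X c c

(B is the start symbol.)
{ $, 'a', 'c' }

To compute FOLLOW(B), find every occurrence of B on a right-hand side N → α B β: add FIRST(β) \ {ε}, and if β is empty or nullable also add FOLLOW(N). Iterate to a fixed point.

B is the start symbol, so $ ∈ FOLLOW(B).
In X → B a X: B is followed by a X, add FIRST(a X) \ {ε} = { 'a' }
In B → B c a: B is followed by c a, add FIRST(c a) \ {ε} = { 'c' }
In X → B a: B is followed by a, add FIRST(a) \ {ε} = { 'a' }

Taking the union: FOLLOW(B) = { $, 'a', 'c' }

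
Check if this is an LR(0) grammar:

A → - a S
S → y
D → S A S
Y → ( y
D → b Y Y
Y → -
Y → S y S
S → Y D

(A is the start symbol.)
No. Shift-reduce conflict between [A → - a S .] and [Y → S . y S]

A grammar is LR(0) if no state in the canonical LR(0) collection has:
  - both a shift item (dot before a terminal) and a complete item (shift-reduce conflict), or
  - two or more complete items (reduce-reduce conflict; the accept item [A' → A .] counts as a complete item here).

Augment with A' → A and build the canonical LR(0) collection (I0 = CLOSURE({[A' → . A]}), then GOTO on every symbol after a dot until no new states appear). It has 20 states:
  I0: { [A → . - a S], [A' → . A] }  — shift
  I1: { [A → - . a S] }  — shift
  I2: { [A' → A .] }  — accept
  I3: { [A → - a . S], [S → . Y D], [S → . y], [Y → . ( y], [Y → . -], [Y → . S y S] }  — shift
  I4: { [Y → ( . y] }  — shift
  I5: { [Y → - .] }  — reduce
  I6: { [A → - a S .], [Y → S . y S] }  — shift, reduce
  I7: { [D → . S A S], [D → . b Y Y], [S → . Y D], [S → . y], [S → Y . D], [Y → . ( y], [Y → . -], [Y → . S y S] }  — shift
  I8: { [S → y .] }  — reduce
  I9: { [S → Y D .] }  — reduce
  I10: { [A → . - a S], [D → S . A S], [Y → S . y S] }  — shift
  I11: { [D → b . Y Y], [S → . Y D], [S → . y], [Y → . ( y], [Y → . -], [Y → . S y S] }  — shift
  I12: { [Y → S . y S] }  — shift
  I13: { [D → . S A S], [D → . b Y Y], [D → b Y . Y], [S → . Y D], [S → . y], [S → Y . D], [Y → . ( y], [Y → . -], [Y → . S y S] }  — shift
  I14: { [D → . S A S], [D → . b Y Y], [D → b Y Y .], [S → . Y D], [S → . y], [S → Y . D], [Y → . ( y], [Y → . -], [Y → . S y S] }  — shift, reduce
  I15: { [S → . Y D], [S → . y], [Y → . ( y], [Y → . -], [Y → . S y S], [Y → S y . S] }  — shift
  I16: { [Y → S . y S], [Y → S y S .] }  — shift, reduce
  I17: { [D → S A . S], [S → . Y D], [S → . y], [Y → . ( y], [Y → . -], [Y → . S y S] }  — shift
  I18: { [D → S A S .], [Y → S . y S] }  — shift, reduce
  I19: { [Y → ( y .] }  — reduce

Conflict in state I6:
  Shift-reduce conflict between [A → - a S .] and [Y → S . y S]
So the grammar is NOT LR(0).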